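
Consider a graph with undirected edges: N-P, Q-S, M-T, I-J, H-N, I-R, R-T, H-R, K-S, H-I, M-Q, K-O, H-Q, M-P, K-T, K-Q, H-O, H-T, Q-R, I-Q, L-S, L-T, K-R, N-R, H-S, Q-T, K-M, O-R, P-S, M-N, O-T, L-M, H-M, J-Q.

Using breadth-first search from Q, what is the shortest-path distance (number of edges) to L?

2

Level 0: Q
Level 1: H, I, J, K, M, R, S, T
Level 2: L, N, O, P
L first appears at level 2.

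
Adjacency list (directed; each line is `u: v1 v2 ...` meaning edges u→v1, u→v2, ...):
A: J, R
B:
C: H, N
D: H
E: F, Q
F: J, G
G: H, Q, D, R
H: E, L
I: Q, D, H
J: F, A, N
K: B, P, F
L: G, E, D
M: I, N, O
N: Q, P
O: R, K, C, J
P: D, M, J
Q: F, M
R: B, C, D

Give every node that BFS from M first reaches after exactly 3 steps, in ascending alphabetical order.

Level 0: M
Level 1: I, N, O
Level 2: C, D, H, J, K, P, Q, R
Level 3: A, B, E, F, L
Level 4: G

A, B, E, F, L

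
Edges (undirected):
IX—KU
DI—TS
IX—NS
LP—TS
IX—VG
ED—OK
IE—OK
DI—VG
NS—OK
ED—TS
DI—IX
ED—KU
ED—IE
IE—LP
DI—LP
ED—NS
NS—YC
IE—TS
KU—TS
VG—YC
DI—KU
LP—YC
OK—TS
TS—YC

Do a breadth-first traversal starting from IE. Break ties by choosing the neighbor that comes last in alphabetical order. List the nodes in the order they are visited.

Visit IE; enqueue TS, OK, LP, ED → queue [TS, OK, LP, ED]
Visit TS; enqueue YC, KU, DI → queue [OK, LP, ED, YC, KU, DI]
Visit OK; enqueue NS → queue [LP, ED, YC, KU, DI, NS]
Visit LP → queue [ED, YC, KU, DI, NS]
Visit ED → queue [YC, KU, DI, NS]
Visit YC; enqueue VG → queue [KU, DI, NS, VG]
Visit KU; enqueue IX → queue [DI, NS, VG, IX]
Visit DI → queue [NS, VG, IX]
Visit NS → queue [VG, IX]
Visit VG → queue [IX]
Visit IX → queue []

IE TS OK LP ED YC KU DI NS VG IX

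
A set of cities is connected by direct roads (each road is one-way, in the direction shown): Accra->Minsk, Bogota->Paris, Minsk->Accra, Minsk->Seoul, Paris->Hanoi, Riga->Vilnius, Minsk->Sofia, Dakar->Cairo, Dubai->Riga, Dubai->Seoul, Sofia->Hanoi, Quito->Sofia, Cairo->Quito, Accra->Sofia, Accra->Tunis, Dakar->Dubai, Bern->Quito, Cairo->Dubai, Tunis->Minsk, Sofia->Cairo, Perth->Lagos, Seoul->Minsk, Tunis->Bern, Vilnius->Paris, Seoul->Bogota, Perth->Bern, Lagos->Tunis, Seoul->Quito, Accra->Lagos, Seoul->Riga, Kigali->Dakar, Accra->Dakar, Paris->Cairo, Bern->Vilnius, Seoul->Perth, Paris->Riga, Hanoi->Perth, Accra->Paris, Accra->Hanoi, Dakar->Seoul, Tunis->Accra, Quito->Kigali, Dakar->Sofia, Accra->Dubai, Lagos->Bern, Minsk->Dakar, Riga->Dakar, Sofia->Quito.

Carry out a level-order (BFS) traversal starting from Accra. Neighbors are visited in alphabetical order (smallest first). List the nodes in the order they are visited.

Accra Dakar Dubai Hanoi Lagos Minsk Paris Sofia Tunis Cairo Seoul Riga Perth Bern Quito Bogota Vilnius Kigali

Visit Accra; enqueue Dakar, Dubai, Hanoi, Lagos, Minsk, Paris, Sofia, Tunis → queue [Dakar, Dubai, Hanoi, Lagos, Minsk, Paris, Sofia, Tunis]
Visit Dakar; enqueue Cairo, Seoul → queue [Dubai, Hanoi, Lagos, Minsk, Paris, Sofia, Tunis, Cairo, Seoul]
Visit Dubai; enqueue Riga → queue [Hanoi, Lagos, Minsk, Paris, Sofia, Tunis, Cairo, Seoul, Riga]
Visit Hanoi; enqueue Perth → queue [Lagos, Minsk, Paris, Sofia, Tunis, Cairo, Seoul, Riga, Perth]
Visit Lagos; enqueue Bern → queue [Minsk, Paris, Sofia, Tunis, Cairo, Seoul, Riga, Perth, Bern]
Visit Minsk → queue [Paris, Sofia, Tunis, Cairo, Seoul, Riga, Perth, Bern]
Visit Paris → queue [Sofia, Tunis, Cairo, Seoul, Riga, Perth, Bern]
Visit Sofia; enqueue Quito → queue [Tunis, Cairo, Seoul, Riga, Perth, Bern, Quito]
Visit Tunis → queue [Cairo, Seoul, Riga, Perth, Bern, Quito]
Visit Cairo → queue [Seoul, Riga, Perth, Bern, Quito]
Visit Seoul; enqueue Bogota → queue [Riga, Perth, Bern, Quito, Bogota]
Visit Riga; enqueue Vilnius → queue [Perth, Bern, Quito, Bogota, Vilnius]
Visit Perth → queue [Bern, Quito, Bogota, Vilnius]
Visit Bern → queue [Quito, Bogota, Vilnius]
Visit Quito; enqueue Kigali → queue [Bogota, Vilnius, Kigali]
Visit Bogota → queue [Vilnius, Kigali]
Visit Vilnius → queue [Kigali]
Visit Kigali → queue []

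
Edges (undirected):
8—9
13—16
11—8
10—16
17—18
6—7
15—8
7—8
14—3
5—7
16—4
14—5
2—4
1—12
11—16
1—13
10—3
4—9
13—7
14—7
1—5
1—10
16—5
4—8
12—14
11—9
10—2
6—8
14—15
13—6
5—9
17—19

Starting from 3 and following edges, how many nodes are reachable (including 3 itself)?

16

BFS from 3 visits: 3, 14, 10, 15, 12, 7, 5, 16, 2, 1, 8, 13, 6, 9, 11, 4
Reachable nodes: 16 of 19 total.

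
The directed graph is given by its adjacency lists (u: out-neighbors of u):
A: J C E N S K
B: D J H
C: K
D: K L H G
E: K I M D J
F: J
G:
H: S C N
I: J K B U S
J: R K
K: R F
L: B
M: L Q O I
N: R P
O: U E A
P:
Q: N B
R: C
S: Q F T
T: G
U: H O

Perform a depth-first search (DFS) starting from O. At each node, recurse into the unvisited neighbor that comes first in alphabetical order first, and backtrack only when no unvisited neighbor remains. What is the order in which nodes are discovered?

O -> A -> C -> K -> F -> J -> R -> E -> D -> G -> H -> N -> P -> S -> Q -> B -> T -> L -> I -> U -> M

Visit O
O → A
A → C
C → K
K → F
F → J
J → R
A → E
E → D
D → G
D → H
H → N
N → P
H → S
S → Q
Q → B
S → T
D → L
E → I
I → U
E → M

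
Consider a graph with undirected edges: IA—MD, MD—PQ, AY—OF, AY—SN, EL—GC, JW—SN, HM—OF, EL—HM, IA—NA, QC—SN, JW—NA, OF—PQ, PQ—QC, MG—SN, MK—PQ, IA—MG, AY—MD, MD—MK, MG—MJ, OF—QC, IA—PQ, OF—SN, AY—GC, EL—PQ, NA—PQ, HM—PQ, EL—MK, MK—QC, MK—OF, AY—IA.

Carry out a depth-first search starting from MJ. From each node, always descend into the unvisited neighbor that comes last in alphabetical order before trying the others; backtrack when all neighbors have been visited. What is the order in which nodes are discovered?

MJ -> MG -> SN -> QC -> PQ -> OF -> MK -> MD -> IA -> NA -> JW -> AY -> GC -> EL -> HM

Visit MJ
MJ → MG
MG → SN
SN → QC
QC → PQ
PQ → OF
OF → MK
MK → MD
MD → IA
IA → NA
NA → JW
IA → AY
AY → GC
GC → EL
EL → HM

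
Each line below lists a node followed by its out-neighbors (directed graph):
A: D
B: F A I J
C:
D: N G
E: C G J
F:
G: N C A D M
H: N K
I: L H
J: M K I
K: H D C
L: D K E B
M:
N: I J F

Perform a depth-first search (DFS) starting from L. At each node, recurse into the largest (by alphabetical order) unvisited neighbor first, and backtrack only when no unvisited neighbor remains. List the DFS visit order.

Visit L
L → K
K → H
H → N
N → J
J → M
J → I
N → F
K → D
D → G
G → C
G → A
L → E
L → B

L, K, H, N, J, M, I, F, D, G, C, A, E, B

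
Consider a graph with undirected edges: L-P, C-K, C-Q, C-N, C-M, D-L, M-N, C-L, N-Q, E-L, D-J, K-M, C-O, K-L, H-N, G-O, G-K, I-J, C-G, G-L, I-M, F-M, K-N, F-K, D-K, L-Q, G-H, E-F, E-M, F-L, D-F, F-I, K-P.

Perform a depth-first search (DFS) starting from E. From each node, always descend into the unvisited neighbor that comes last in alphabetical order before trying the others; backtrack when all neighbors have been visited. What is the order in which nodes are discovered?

E, M, N, Q, L, P, K, G, O, C, H, F, I, J, D

Visit E
E → M
M → N
N → Q
Q → L
L → P
P → K
K → G
G → O
O → C
G → H
K → F
F → I
I → J
J → D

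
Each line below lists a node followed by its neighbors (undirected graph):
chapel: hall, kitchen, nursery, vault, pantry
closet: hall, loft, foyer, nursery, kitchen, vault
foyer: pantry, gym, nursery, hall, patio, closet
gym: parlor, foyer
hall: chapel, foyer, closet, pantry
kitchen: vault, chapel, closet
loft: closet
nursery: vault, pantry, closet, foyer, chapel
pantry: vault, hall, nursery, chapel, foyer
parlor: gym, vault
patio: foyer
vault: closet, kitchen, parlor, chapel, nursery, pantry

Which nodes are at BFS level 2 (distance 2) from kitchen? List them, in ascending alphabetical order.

foyer, hall, loft, nursery, pantry, parlor

Level 0: kitchen
Level 1: chapel, closet, vault
Level 2: foyer, hall, loft, nursery, pantry, parlor
Level 3: gym, patio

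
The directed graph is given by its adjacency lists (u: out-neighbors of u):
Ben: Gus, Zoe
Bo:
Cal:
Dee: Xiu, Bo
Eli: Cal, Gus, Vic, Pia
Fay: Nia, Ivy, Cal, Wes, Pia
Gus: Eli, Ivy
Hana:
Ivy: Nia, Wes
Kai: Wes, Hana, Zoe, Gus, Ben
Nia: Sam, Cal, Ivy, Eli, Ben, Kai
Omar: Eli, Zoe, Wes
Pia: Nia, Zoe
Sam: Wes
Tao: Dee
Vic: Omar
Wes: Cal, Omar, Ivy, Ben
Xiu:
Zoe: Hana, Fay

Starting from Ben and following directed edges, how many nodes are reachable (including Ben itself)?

15

BFS from Ben visits: Ben, Zoe, Gus, Hana, Fay, Ivy, Eli, Wes, Pia, Nia, Cal, Vic, Omar, Sam, Kai
Reachable nodes: 15 of 19 total.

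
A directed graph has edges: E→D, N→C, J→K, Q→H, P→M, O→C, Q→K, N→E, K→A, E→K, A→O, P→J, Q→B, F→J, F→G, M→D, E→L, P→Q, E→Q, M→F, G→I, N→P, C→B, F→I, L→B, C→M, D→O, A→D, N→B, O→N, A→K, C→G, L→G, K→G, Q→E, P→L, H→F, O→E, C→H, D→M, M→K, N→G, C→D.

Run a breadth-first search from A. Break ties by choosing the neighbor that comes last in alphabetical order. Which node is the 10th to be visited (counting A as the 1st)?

Visit A; enqueue O, K, D → queue [O, K, D]
Visit O; enqueue N, E, C → queue [K, D, N, E, C]
Visit K; enqueue G → queue [D, N, E, C, G]
Visit D; enqueue M → queue [N, E, C, G, M]
Visit N; enqueue P, B → queue [E, C, G, M, P, B]
Visit E; enqueue Q, L → queue [C, G, M, P, B, Q, L]
Visit C; enqueue H → queue [G, M, P, B, Q, L, H]
Visit G; enqueue I → queue [M, P, B, Q, L, H, I]
Visit M; enqueue F → queue [P, B, Q, L, H, I, F]
Visit P; enqueue J → queue [B, Q, L, H, I, F, J]
Visit B → queue [Q, L, H, I, F, J]
Visit Q → queue [L, H, I, F, J]
Visit L → queue [H, I, F, J]
Visit H → queue [I, F, J]
Visit I → queue [F, J]
Visit F → queue [J]
Visit J → queue []

Visit order: A, O, K, D, N, E, C, G, M, P, B, Q, L, H, I, F, J

P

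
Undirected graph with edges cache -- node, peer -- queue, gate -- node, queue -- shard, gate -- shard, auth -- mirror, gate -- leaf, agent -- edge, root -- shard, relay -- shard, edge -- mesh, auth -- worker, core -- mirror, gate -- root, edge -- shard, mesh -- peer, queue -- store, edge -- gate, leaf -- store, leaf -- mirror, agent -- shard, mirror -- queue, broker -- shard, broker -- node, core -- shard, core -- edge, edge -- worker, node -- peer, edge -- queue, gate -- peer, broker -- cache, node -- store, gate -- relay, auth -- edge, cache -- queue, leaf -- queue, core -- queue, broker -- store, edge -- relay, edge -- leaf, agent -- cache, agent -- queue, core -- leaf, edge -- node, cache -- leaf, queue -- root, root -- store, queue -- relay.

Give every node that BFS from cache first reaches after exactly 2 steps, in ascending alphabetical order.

core, edge, gate, mirror, peer, relay, root, shard, store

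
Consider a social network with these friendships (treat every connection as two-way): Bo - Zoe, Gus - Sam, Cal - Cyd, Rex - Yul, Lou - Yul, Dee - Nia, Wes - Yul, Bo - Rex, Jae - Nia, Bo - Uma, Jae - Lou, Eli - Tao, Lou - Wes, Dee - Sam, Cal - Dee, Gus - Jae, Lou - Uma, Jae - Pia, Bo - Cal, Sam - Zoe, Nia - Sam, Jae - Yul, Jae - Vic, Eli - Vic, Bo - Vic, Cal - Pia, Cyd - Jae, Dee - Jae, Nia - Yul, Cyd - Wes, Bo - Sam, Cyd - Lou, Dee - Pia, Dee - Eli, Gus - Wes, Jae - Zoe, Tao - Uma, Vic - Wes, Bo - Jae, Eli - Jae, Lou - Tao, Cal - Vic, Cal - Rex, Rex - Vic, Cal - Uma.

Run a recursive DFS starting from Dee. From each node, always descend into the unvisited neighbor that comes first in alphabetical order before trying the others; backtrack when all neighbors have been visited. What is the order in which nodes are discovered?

Dee -> Cal -> Bo -> Jae -> Cyd -> Lou -> Tao -> Eli -> Vic -> Rex -> Yul -> Nia -> Sam -> Gus -> Wes -> Zoe -> Uma -> Pia

Visit Dee
Dee → Cal
Cal → Bo
Bo → Jae
Jae → Cyd
Cyd → Lou
Lou → Tao
Tao → Eli
Eli → Vic
Vic → Rex
Rex → Yul
Yul → Nia
Nia → Sam
Sam → Gus
Gus → Wes
Sam → Zoe
Tao → Uma
Jae → Pia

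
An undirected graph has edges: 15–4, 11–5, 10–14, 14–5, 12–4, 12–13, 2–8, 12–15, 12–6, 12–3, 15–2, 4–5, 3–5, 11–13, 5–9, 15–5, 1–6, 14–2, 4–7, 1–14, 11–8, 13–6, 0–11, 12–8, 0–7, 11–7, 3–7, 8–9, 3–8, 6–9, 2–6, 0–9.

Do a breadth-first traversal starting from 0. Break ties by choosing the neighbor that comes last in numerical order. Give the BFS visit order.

Visit 0; enqueue 11, 9, 7 → queue [11, 9, 7]
Visit 11; enqueue 13, 8, 5 → queue [9, 7, 13, 8, 5]
Visit 9; enqueue 6 → queue [7, 13, 8, 5, 6]
Visit 7; enqueue 4, 3 → queue [13, 8, 5, 6, 4, 3]
Visit 13; enqueue 12 → queue [8, 5, 6, 4, 3, 12]
Visit 8; enqueue 2 → queue [5, 6, 4, 3, 12, 2]
Visit 5; enqueue 15, 14 → queue [6, 4, 3, 12, 2, 15, 14]
Visit 6; enqueue 1 → queue [4, 3, 12, 2, 15, 14, 1]
Visit 4 → queue [3, 12, 2, 15, 14, 1]
Visit 3 → queue [12, 2, 15, 14, 1]
Visit 12 → queue [2, 15, 14, 1]
Visit 2 → queue [15, 14, 1]
Visit 15 → queue [14, 1]
Visit 14; enqueue 10 → queue [1, 10]
Visit 1 → queue [10]
Visit 10 → queue []

0, 11, 9, 7, 13, 8, 5, 6, 4, 3, 12, 2, 15, 14, 1, 10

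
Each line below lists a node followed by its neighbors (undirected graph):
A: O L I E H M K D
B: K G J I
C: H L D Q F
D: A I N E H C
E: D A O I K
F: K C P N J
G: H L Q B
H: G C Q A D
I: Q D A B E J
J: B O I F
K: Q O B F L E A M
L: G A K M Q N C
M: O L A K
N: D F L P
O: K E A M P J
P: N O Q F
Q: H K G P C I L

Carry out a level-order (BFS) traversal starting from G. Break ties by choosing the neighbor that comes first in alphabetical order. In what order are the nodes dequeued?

G → B → H → L → Q → I → J → K → A → C → D → M → N → P → E → F → O

Visit G; enqueue B, H, L, Q → queue [B, H, L, Q]
Visit B; enqueue I, J, K → queue [H, L, Q, I, J, K]
Visit H; enqueue A, C, D → queue [L, Q, I, J, K, A, C, D]
Visit L; enqueue M, N → queue [Q, I, J, K, A, C, D, M, N]
Visit Q; enqueue P → queue [I, J, K, A, C, D, M, N, P]
Visit I; enqueue E → queue [J, K, A, C, D, M, N, P, E]
Visit J; enqueue F, O → queue [K, A, C, D, M, N, P, E, F, O]
Visit K → queue [A, C, D, M, N, P, E, F, O]
Visit A → queue [C, D, M, N, P, E, F, O]
Visit C → queue [D, M, N, P, E, F, O]
Visit D → queue [M, N, P, E, F, O]
Visit M → queue [N, P, E, F, O]
Visit N → queue [P, E, F, O]
Visit P → queue [E, F, O]
Visit E → queue [F, O]
Visit F → queue [O]
Visit O → queue []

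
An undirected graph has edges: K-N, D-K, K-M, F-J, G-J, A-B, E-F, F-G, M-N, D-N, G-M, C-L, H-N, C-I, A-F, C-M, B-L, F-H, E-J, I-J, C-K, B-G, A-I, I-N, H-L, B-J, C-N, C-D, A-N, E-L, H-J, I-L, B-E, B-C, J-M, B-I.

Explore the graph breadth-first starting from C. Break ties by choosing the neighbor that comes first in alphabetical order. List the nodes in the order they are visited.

C -> B -> D -> I -> K -> L -> M -> N -> A -> E -> G -> J -> H -> F

Visit C; enqueue B, D, I, K, L, M, N → queue [B, D, I, K, L, M, N]
Visit B; enqueue A, E, G, J → queue [D, I, K, L, M, N, A, E, G, J]
Visit D → queue [I, K, L, M, N, A, E, G, J]
Visit I → queue [K, L, M, N, A, E, G, J]
Visit K → queue [L, M, N, A, E, G, J]
Visit L; enqueue H → queue [M, N, A, E, G, J, H]
Visit M → queue [N, A, E, G, J, H]
Visit N → queue [A, E, G, J, H]
Visit A; enqueue F → queue [E, G, J, H, F]
Visit E → queue [G, J, H, F]
Visit G → queue [J, H, F]
Visit J → queue [H, F]
Visit H → queue [F]
Visit F → queue []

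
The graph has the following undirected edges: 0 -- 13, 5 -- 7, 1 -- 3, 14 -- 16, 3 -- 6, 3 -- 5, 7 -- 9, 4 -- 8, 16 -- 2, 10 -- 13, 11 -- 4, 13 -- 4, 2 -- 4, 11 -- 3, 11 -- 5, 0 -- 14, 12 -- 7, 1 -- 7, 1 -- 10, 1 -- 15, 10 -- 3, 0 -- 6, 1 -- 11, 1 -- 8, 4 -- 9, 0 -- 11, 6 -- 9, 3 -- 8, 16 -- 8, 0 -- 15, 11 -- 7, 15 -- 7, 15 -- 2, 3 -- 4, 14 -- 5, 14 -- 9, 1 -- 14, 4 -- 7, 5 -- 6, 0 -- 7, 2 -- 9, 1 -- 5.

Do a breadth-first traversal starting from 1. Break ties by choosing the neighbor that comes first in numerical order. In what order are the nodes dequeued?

Visit 1; enqueue 3, 5, 7, 8, 10, 11, 14, 15 → queue [3, 5, 7, 8, 10, 11, 14, 15]
Visit 3; enqueue 4, 6 → queue [5, 7, 8, 10, 11, 14, 15, 4, 6]
Visit 5 → queue [7, 8, 10, 11, 14, 15, 4, 6]
Visit 7; enqueue 0, 9, 12 → queue [8, 10, 11, 14, 15, 4, 6, 0, 9, 12]
Visit 8; enqueue 16 → queue [10, 11, 14, 15, 4, 6, 0, 9, 12, 16]
Visit 10; enqueue 13 → queue [11, 14, 15, 4, 6, 0, 9, 12, 16, 13]
Visit 11 → queue [14, 15, 4, 6, 0, 9, 12, 16, 13]
Visit 14 → queue [15, 4, 6, 0, 9, 12, 16, 13]
Visit 15; enqueue 2 → queue [4, 6, 0, 9, 12, 16, 13, 2]
Visit 4 → queue [6, 0, 9, 12, 16, 13, 2]
Visit 6 → queue [0, 9, 12, 16, 13, 2]
Visit 0 → queue [9, 12, 16, 13, 2]
Visit 9 → queue [12, 16, 13, 2]
Visit 12 → queue [16, 13, 2]
Visit 16 → queue [13, 2]
Visit 13 → queue [2]
Visit 2 → queue []

1 -> 3 -> 5 -> 7 -> 8 -> 10 -> 11 -> 14 -> 15 -> 4 -> 6 -> 0 -> 9 -> 12 -> 16 -> 13 -> 2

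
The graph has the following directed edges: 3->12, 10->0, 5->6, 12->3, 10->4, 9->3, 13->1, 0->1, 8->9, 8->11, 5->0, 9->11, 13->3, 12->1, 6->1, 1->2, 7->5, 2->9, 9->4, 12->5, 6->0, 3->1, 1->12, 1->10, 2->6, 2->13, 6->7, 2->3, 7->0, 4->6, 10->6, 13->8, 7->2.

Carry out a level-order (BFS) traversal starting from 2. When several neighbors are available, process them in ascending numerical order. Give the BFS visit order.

Visit 2; enqueue 3, 6, 9, 13 → queue [3, 6, 9, 13]
Visit 3; enqueue 1, 12 → queue [6, 9, 13, 1, 12]
Visit 6; enqueue 0, 7 → queue [9, 13, 1, 12, 0, 7]
Visit 9; enqueue 4, 11 → queue [13, 1, 12, 0, 7, 4, 11]
Visit 13; enqueue 8 → queue [1, 12, 0, 7, 4, 11, 8]
Visit 1; enqueue 10 → queue [12, 0, 7, 4, 11, 8, 10]
Visit 12; enqueue 5 → queue [0, 7, 4, 11, 8, 10, 5]
Visit 0 → queue [7, 4, 11, 8, 10, 5]
Visit 7 → queue [4, 11, 8, 10, 5]
Visit 4 → queue [11, 8, 10, 5]
Visit 11 → queue [8, 10, 5]
Visit 8 → queue [10, 5]
Visit 10 → queue [5]
Visit 5 → queue []

2 -> 3 -> 6 -> 9 -> 13 -> 1 -> 12 -> 0 -> 7 -> 4 -> 11 -> 8 -> 10 -> 5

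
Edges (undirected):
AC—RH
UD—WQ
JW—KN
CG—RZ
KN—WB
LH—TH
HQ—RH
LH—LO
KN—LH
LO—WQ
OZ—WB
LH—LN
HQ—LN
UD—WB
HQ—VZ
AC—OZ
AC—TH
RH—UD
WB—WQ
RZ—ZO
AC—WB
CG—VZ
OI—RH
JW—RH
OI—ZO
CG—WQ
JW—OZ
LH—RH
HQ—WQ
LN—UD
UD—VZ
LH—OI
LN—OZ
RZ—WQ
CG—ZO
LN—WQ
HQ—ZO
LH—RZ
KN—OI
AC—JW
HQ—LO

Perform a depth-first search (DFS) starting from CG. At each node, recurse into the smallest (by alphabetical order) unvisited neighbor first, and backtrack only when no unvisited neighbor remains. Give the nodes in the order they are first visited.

CG -> RZ -> LH -> KN -> JW -> AC -> OZ -> LN -> HQ -> LO -> WQ -> UD -> RH -> OI -> ZO -> VZ -> WB -> TH

Visit CG
CG → RZ
RZ → LH
LH → KN
KN → JW
JW → AC
AC → OZ
OZ → LN
LN → HQ
HQ → LO
LO → WQ
WQ → UD
UD → RH
RH → OI
OI → ZO
UD → VZ
UD → WB
AC → TH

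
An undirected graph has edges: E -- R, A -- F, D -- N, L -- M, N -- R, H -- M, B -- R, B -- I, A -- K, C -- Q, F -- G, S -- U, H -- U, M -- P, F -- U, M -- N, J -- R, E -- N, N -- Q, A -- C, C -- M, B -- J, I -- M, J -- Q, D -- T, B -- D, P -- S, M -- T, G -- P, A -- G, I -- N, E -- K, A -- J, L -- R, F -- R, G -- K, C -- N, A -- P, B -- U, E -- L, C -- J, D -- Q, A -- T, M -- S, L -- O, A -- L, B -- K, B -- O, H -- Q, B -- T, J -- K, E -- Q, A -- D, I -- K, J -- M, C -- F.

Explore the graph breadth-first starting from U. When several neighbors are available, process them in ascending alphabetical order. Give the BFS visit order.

Visit U; enqueue B, F, H, S → queue [B, F, H, S]
Visit B; enqueue D, I, J, K, O, R, T → queue [F, H, S, D, I, J, K, O, R, T]
Visit F; enqueue A, C, G → queue [H, S, D, I, J, K, O, R, T, A, C, G]
Visit H; enqueue M, Q → queue [S, D, I, J, K, O, R, T, A, C, G, M, Q]
Visit S; enqueue P → queue [D, I, J, K, O, R, T, A, C, G, M, Q, P]
Visit D; enqueue N → queue [I, J, K, O, R, T, A, C, G, M, Q, P, N]
Visit I → queue [J, K, O, R, T, A, C, G, M, Q, P, N]
Visit J → queue [K, O, R, T, A, C, G, M, Q, P, N]
Visit K; enqueue E → queue [O, R, T, A, C, G, M, Q, P, N, E]
Visit O; enqueue L → queue [R, T, A, C, G, M, Q, P, N, E, L]
Visit R → queue [T, A, C, G, M, Q, P, N, E, L]
Visit T → queue [A, C, G, M, Q, P, N, E, L]
Visit A → queue [C, G, M, Q, P, N, E, L]
Visit C → queue [G, M, Q, P, N, E, L]
Visit G → queue [M, Q, P, N, E, L]
Visit M → queue [Q, P, N, E, L]
Visit Q → queue [P, N, E, L]
Visit P → queue [N, E, L]
Visit N → queue [E, L]
Visit E → queue [L]
Visit L → queue []

U -> B -> F -> H -> S -> D -> I -> J -> K -> O -> R -> T -> A -> C -> G -> M -> Q -> P -> N -> E -> L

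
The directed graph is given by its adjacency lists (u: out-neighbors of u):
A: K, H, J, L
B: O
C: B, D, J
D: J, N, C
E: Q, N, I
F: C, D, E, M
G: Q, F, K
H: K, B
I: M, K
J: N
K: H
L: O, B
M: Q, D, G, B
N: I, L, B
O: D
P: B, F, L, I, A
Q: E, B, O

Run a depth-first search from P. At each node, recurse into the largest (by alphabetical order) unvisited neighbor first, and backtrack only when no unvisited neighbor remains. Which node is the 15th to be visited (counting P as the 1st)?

C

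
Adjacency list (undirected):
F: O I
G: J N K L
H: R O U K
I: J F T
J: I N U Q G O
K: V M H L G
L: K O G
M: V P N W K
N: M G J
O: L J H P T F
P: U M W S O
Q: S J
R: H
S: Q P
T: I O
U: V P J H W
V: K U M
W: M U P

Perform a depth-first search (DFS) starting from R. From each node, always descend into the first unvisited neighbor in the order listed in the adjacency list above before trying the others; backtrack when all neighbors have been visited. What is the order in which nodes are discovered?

R → H → O → L → K → V → U → P → M → N → G → J → I → F → T → Q → S → W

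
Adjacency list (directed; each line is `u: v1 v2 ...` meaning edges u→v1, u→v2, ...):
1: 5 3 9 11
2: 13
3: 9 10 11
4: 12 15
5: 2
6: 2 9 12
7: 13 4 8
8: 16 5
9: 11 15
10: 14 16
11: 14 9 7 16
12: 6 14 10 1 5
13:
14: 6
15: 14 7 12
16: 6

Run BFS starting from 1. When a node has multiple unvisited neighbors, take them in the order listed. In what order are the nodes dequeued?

Visit 1; enqueue 5, 3, 9, 11 → queue [5, 3, 9, 11]
Visit 5; enqueue 2 → queue [3, 9, 11, 2]
Visit 3; enqueue 10 → queue [9, 11, 2, 10]
Visit 9; enqueue 15 → queue [11, 2, 10, 15]
Visit 11; enqueue 14, 7, 16 → queue [2, 10, 15, 14, 7, 16]
Visit 2; enqueue 13 → queue [10, 15, 14, 7, 16, 13]
Visit 10 → queue [15, 14, 7, 16, 13]
Visit 15; enqueue 12 → queue [14, 7, 16, 13, 12]
Visit 14; enqueue 6 → queue [7, 16, 13, 12, 6]
Visit 7; enqueue 4, 8 → queue [16, 13, 12, 6, 4, 8]
Visit 16 → queue [13, 12, 6, 4, 8]
Visit 13 → queue [12, 6, 4, 8]
Visit 12 → queue [6, 4, 8]
Visit 6 → queue [4, 8]
Visit 4 → queue [8]
Visit 8 → queue []

1, 5, 3, 9, 11, 2, 10, 15, 14, 7, 16, 13, 12, 6, 4, 8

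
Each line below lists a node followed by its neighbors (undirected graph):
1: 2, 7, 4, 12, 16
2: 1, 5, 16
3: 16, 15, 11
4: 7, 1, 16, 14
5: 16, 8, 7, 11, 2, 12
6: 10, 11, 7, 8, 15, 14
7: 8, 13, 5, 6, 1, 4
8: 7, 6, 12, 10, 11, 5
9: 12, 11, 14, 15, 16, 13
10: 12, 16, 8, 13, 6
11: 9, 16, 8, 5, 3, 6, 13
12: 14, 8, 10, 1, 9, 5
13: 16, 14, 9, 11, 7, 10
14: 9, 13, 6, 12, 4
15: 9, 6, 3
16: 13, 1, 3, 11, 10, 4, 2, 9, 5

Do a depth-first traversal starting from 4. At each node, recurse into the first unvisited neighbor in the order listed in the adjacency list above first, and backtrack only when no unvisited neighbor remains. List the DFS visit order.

Visit 4
4 → 7
7 → 8
8 → 6
6 → 10
10 → 12
12 → 14
14 → 9
9 → 11
11 → 16
16 → 13
16 → 1
1 → 2
2 → 5
16 → 3
3 → 15

4 7 8 6 10 12 14 9 11 16 13 1 2 5 3 15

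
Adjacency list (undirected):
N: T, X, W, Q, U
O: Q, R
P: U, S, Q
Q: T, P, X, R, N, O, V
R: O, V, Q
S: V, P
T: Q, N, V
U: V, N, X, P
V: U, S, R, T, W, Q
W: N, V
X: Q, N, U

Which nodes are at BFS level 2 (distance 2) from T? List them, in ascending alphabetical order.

O, P, R, S, U, W, X

Level 0: T
Level 1: N, Q, V
Level 2: O, P, R, S, U, W, X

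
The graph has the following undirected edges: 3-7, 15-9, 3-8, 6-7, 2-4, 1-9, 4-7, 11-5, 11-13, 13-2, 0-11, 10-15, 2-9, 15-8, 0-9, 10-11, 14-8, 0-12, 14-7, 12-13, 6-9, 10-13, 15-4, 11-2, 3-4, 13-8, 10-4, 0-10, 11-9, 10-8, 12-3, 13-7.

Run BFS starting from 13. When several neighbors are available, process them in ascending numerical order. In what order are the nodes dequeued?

13, 2, 7, 8, 10, 11, 12, 4, 9, 3, 6, 14, 15, 0, 5, 1

Visit 13; enqueue 2, 7, 8, 10, 11, 12 → queue [2, 7, 8, 10, 11, 12]
Visit 2; enqueue 4, 9 → queue [7, 8, 10, 11, 12, 4, 9]
Visit 7; enqueue 3, 6, 14 → queue [8, 10, 11, 12, 4, 9, 3, 6, 14]
Visit 8; enqueue 15 → queue [10, 11, 12, 4, 9, 3, 6, 14, 15]
Visit 10; enqueue 0 → queue [11, 12, 4, 9, 3, 6, 14, 15, 0]
Visit 11; enqueue 5 → queue [12, 4, 9, 3, 6, 14, 15, 0, 5]
Visit 12 → queue [4, 9, 3, 6, 14, 15, 0, 5]
Visit 4 → queue [9, 3, 6, 14, 15, 0, 5]
Visit 9; enqueue 1 → queue [3, 6, 14, 15, 0, 5, 1]
Visit 3 → queue [6, 14, 15, 0, 5, 1]
Visit 6 → queue [14, 15, 0, 5, 1]
Visit 14 → queue [15, 0, 5, 1]
Visit 15 → queue [0, 5, 1]
Visit 0 → queue [5, 1]
Visit 5 → queue [1]
Visit 1 → queue []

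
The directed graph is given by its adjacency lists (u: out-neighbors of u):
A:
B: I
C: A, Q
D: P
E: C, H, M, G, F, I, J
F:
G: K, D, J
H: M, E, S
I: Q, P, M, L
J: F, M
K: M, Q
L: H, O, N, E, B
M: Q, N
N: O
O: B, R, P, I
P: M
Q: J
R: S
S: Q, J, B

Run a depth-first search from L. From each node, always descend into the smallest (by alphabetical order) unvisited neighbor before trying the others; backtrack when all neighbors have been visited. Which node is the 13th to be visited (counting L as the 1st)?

E

Visit L
L → B
B → I
I → M
M → N
N → O
O → P
O → R
R → S
S → J
J → F
S → Q
L → E
E → C
C → A
E → G
G → D
G → K
E → H

Visit order: L, B, I, M, N, O, P, R, S, J, F, Q, E, C, A, G, D, K, H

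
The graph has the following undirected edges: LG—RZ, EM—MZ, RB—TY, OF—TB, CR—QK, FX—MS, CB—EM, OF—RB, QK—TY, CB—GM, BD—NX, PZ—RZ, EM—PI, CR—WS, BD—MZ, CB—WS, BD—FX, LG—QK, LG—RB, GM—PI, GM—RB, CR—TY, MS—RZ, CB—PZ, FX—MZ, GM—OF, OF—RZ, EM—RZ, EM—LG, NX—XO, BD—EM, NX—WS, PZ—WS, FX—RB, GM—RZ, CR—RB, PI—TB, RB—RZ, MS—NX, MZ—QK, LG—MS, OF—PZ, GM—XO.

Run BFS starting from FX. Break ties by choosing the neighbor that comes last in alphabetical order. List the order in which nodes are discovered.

Visit FX; enqueue RB, MZ, MS, BD → queue [RB, MZ, MS, BD]
Visit RB; enqueue TY, RZ, OF, LG, GM, CR → queue [MZ, MS, BD, TY, RZ, OF, LG, GM, CR]
Visit MZ; enqueue QK, EM → queue [MS, BD, TY, RZ, OF, LG, GM, CR, QK, EM]
Visit MS; enqueue NX → queue [BD, TY, RZ, OF, LG, GM, CR, QK, EM, NX]
Visit BD → queue [TY, RZ, OF, LG, GM, CR, QK, EM, NX]
Visit TY → queue [RZ, OF, LG, GM, CR, QK, EM, NX]
Visit RZ; enqueue PZ → queue [OF, LG, GM, CR, QK, EM, NX, PZ]
Visit OF; enqueue TB → queue [LG, GM, CR, QK, EM, NX, PZ, TB]
Visit LG → queue [GM, CR, QK, EM, NX, PZ, TB]
Visit GM; enqueue XO, PI, CB → queue [CR, QK, EM, NX, PZ, TB, XO, PI, CB]
Visit CR; enqueue WS → queue [QK, EM, NX, PZ, TB, XO, PI, CB, WS]
Visit QK → queue [EM, NX, PZ, TB, XO, PI, CB, WS]
Visit EM → queue [NX, PZ, TB, XO, PI, CB, WS]
Visit NX → queue [PZ, TB, XO, PI, CB, WS]
Visit PZ → queue [TB, XO, PI, CB, WS]
Visit TB → queue [XO, PI, CB, WS]
Visit XO → queue [PI, CB, WS]
Visit PI → queue [CB, WS]
Visit CB → queue [WS]
Visit WS → queue []

FX, RB, MZ, MS, BD, TY, RZ, OF, LG, GM, CR, QK, EM, NX, PZ, TB, XO, PI, CB, WS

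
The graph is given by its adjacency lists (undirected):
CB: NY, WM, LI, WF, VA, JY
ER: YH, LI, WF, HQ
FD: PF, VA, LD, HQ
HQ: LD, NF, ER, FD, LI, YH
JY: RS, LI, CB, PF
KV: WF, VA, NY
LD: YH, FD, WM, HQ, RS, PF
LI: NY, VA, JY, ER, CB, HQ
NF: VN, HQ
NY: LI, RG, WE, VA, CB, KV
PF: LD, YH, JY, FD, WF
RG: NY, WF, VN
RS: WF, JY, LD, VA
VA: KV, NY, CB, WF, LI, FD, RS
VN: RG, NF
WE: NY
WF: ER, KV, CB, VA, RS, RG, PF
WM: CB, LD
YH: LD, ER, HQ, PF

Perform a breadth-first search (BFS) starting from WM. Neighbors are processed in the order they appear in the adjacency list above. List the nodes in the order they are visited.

WM CB LD NY LI WF VA JY YH FD HQ RS PF RG WE KV ER NF VN

Visit WM; enqueue CB, LD → queue [CB, LD]
Visit CB; enqueue NY, LI, WF, VA, JY → queue [LD, NY, LI, WF, VA, JY]
Visit LD; enqueue YH, FD, HQ, RS, PF → queue [NY, LI, WF, VA, JY, YH, FD, HQ, RS, PF]
Visit NY; enqueue RG, WE, KV → queue [LI, WF, VA, JY, YH, FD, HQ, RS, PF, RG, WE, KV]
Visit LI; enqueue ER → queue [WF, VA, JY, YH, FD, HQ, RS, PF, RG, WE, KV, ER]
Visit WF → queue [VA, JY, YH, FD, HQ, RS, PF, RG, WE, KV, ER]
Visit VA → queue [JY, YH, FD, HQ, RS, PF, RG, WE, KV, ER]
Visit JY → queue [YH, FD, HQ, RS, PF, RG, WE, KV, ER]
Visit YH → queue [FD, HQ, RS, PF, RG, WE, KV, ER]
Visit FD → queue [HQ, RS, PF, RG, WE, KV, ER]
Visit HQ; enqueue NF → queue [RS, PF, RG, WE, KV, ER, NF]
Visit RS → queue [PF, RG, WE, KV, ER, NF]
Visit PF → queue [RG, WE, KV, ER, NF]
Visit RG; enqueue VN → queue [WE, KV, ER, NF, VN]
Visit WE → queue [KV, ER, NF, VN]
Visit KV → queue [ER, NF, VN]
Visit ER → queue [NF, VN]
Visit NF → queue [VN]
Visit VN → queue []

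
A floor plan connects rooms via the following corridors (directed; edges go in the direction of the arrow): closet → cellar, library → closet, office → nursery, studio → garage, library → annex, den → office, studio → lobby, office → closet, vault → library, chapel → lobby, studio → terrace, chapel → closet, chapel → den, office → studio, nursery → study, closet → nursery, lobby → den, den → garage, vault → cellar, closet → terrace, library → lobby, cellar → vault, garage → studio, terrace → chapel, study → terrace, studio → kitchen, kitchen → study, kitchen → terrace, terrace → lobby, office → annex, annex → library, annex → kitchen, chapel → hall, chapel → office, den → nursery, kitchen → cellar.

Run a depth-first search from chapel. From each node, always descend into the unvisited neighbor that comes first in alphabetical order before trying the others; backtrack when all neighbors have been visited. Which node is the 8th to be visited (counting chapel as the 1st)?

Visit chapel
chapel → closet
closet → cellar
cellar → vault
vault → library
library → annex
annex → kitchen
kitchen → study
study → terrace
terrace → lobby
lobby → den
den → garage
garage → studio
den → nursery
den → office
chapel → hall

Visit order: chapel, closet, cellar, vault, library, annex, kitchen, study, terrace, lobby, den, garage, studio, nursery, office, hall

study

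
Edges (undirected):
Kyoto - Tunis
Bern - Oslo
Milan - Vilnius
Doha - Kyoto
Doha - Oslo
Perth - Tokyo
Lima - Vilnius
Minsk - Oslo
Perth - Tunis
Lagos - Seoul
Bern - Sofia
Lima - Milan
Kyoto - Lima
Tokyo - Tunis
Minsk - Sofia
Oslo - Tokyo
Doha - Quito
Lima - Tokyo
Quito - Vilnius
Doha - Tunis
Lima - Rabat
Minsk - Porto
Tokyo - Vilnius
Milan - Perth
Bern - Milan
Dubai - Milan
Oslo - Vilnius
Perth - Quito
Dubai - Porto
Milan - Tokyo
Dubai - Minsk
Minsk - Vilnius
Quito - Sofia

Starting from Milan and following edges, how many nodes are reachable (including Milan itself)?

16

BFS from Milan visits: Milan, Bern, Dubai, Lima, Perth, Tokyo, Vilnius, Oslo, Sofia, Minsk, Porto, Kyoto, Rabat, Quito, Tunis, Doha
Reachable nodes: 16 of 18 total.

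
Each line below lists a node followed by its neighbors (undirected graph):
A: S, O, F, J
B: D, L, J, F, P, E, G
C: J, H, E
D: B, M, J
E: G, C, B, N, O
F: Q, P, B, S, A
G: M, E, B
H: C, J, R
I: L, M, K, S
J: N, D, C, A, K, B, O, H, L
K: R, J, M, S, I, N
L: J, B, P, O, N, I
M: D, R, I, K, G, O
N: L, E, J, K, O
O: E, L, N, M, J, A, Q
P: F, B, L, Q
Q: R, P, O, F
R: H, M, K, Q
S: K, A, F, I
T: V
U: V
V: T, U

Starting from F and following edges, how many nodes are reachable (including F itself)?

19

BFS from F visits: F, Q, P, B, S, A, R, O, L, D, J, E, G, K, I, H, M, N, C
Reachable nodes: 19 of 22 total.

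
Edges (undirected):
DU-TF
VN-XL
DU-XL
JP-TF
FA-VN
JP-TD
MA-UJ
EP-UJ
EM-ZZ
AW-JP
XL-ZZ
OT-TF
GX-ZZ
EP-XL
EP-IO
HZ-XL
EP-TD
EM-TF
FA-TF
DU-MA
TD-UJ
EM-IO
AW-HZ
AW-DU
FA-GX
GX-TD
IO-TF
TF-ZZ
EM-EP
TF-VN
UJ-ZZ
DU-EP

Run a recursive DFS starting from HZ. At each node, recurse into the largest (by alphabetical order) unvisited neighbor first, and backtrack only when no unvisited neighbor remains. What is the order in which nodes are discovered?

Visit HZ
HZ → XL
XL → ZZ
ZZ → UJ
UJ → TD
TD → JP
JP → TF
TF → VN
VN → FA
FA → GX
TF → OT
TF → IO
IO → EP
EP → EM
EP → DU
DU → MA
DU → AW

HZ, XL, ZZ, UJ, TD, JP, TF, VN, FA, GX, OT, IO, EP, EM, DU, MA, AW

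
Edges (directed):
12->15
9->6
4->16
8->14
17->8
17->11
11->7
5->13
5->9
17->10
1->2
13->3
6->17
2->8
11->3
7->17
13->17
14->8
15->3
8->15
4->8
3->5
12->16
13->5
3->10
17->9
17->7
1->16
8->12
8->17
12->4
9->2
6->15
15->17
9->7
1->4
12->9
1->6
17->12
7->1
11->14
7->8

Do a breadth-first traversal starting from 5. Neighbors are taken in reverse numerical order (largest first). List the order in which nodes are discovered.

5, 13, 9, 17, 3, 7, 6, 2, 12, 11, 10, 8, 1, 15, 16, 4, 14

Visit 5; enqueue 13, 9 → queue [13, 9]
Visit 13; enqueue 17, 3 → queue [9, 17, 3]
Visit 9; enqueue 7, 6, 2 → queue [17, 3, 7, 6, 2]
Visit 17; enqueue 12, 11, 10, 8 → queue [3, 7, 6, 2, 12, 11, 10, 8]
Visit 3 → queue [7, 6, 2, 12, 11, 10, 8]
Visit 7; enqueue 1 → queue [6, 2, 12, 11, 10, 8, 1]
Visit 6; enqueue 15 → queue [2, 12, 11, 10, 8, 1, 15]
Visit 2 → queue [12, 11, 10, 8, 1, 15]
Visit 12; enqueue 16, 4 → queue [11, 10, 8, 1, 15, 16, 4]
Visit 11; enqueue 14 → queue [10, 8, 1, 15, 16, 4, 14]
Visit 10 → queue [8, 1, 15, 16, 4, 14]
Visit 8 → queue [1, 15, 16, 4, 14]
Visit 1 → queue [15, 16, 4, 14]
Visit 15 → queue [16, 4, 14]
Visit 16 → queue [4, 14]
Visit 4 → queue [14]
Visit 14 → queue []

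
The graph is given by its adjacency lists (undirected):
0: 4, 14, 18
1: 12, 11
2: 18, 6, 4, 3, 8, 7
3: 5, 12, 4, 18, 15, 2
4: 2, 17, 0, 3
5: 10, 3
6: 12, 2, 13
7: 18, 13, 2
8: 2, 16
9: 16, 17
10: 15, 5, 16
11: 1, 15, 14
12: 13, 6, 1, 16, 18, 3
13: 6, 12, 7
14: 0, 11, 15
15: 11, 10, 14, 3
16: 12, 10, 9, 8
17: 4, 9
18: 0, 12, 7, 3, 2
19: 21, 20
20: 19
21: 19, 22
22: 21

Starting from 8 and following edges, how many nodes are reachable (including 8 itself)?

BFS from 8 visits: 8, 2, 16, 18, 6, 4, 3, 7, 12, 10, 9, 0, 13, 17, 5, 15, 1, 14, 11
Reachable nodes: 19 of 23 total.

19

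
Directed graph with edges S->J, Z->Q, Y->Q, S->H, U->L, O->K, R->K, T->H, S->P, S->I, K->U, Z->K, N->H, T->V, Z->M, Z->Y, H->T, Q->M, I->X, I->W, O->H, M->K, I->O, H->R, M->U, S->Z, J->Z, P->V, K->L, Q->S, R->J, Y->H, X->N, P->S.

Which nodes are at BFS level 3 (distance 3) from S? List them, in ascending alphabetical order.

Level 0: S
Level 1: H, I, J, P, Z
Level 2: K, M, O, Q, R, T, V, W, X, Y
Level 3: L, N, U

L, N, U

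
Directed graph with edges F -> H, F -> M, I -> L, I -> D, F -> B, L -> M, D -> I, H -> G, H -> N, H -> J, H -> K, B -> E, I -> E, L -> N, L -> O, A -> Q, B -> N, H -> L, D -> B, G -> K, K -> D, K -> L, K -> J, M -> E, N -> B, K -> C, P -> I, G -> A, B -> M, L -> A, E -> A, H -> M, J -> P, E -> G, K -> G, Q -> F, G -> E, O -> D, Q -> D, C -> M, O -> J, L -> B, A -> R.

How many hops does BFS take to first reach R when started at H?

3

Level 0: H
Level 1: G, J, K, L, M, N
Level 2: A, B, C, D, E, O, P
Level 3: I, Q, R
Level 4: F
R first appears at level 3.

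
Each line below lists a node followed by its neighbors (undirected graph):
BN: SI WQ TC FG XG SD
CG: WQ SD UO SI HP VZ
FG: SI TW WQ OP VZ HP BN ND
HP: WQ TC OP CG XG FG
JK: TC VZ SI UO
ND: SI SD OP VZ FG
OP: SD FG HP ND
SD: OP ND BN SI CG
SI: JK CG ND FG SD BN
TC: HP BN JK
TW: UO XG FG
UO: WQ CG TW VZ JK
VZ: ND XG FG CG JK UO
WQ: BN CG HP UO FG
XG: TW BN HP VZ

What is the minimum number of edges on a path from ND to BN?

2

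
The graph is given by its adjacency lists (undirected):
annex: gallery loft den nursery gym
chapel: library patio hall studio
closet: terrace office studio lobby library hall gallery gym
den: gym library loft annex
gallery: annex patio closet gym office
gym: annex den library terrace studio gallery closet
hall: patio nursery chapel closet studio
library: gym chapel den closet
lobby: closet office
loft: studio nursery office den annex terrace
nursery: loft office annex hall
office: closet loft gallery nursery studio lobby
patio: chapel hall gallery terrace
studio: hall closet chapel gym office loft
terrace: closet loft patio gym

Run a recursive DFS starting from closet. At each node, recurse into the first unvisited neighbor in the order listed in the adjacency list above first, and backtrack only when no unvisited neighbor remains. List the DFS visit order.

closet terrace loft studio hall patio chapel library gym annex gallery office nursery lobby den

Visit closet
closet → terrace
terrace → loft
loft → studio
studio → hall
hall → patio
patio → chapel
chapel → library
library → gym
gym → annex
annex → gallery
gallery → office
office → nursery
office → lobby
annex → den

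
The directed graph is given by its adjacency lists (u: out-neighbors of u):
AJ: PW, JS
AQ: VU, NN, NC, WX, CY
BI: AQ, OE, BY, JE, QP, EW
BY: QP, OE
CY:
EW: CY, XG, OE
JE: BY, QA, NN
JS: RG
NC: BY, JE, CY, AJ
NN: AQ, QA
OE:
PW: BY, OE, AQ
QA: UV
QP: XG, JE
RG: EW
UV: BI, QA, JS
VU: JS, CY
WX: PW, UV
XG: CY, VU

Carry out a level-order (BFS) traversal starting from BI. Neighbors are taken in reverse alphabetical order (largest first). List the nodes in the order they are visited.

Visit BI; enqueue QP, OE, JE, EW, BY, AQ → queue [QP, OE, JE, EW, BY, AQ]
Visit QP; enqueue XG → queue [OE, JE, EW, BY, AQ, XG]
Visit OE → queue [JE, EW, BY, AQ, XG]
Visit JE; enqueue QA, NN → queue [EW, BY, AQ, XG, QA, NN]
Visit EW; enqueue CY → queue [BY, AQ, XG, QA, NN, CY]
Visit BY → queue [AQ, XG, QA, NN, CY]
Visit AQ; enqueue WX, VU, NC → queue [XG, QA, NN, CY, WX, VU, NC]
Visit XG → queue [QA, NN, CY, WX, VU, NC]
Visit QA; enqueue UV → queue [NN, CY, WX, VU, NC, UV]
Visit NN → queue [CY, WX, VU, NC, UV]
Visit CY → queue [WX, VU, NC, UV]
Visit WX; enqueue PW → queue [VU, NC, UV, PW]
Visit VU; enqueue JS → queue [NC, UV, PW, JS]
Visit NC; enqueue AJ → queue [UV, PW, JS, AJ]
Visit UV → queue [PW, JS, AJ]
Visit PW → queue [JS, AJ]
Visit JS; enqueue RG → queue [AJ, RG]
Visit AJ → queue [RG]
Visit RG → queue []

BI QP OE JE EW BY AQ XG QA NN CY WX VU NC UV PW JS AJ RG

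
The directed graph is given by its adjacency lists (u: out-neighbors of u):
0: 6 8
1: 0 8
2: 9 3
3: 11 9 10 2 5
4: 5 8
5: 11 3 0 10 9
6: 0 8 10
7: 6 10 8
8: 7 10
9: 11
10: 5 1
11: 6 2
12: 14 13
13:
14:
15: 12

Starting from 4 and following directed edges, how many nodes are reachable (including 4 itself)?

BFS from 4 visits: 4, 5, 8, 0, 3, 9, 10, 11, 7, 6, 2, 1
Reachable nodes: 12 of 16 total.

12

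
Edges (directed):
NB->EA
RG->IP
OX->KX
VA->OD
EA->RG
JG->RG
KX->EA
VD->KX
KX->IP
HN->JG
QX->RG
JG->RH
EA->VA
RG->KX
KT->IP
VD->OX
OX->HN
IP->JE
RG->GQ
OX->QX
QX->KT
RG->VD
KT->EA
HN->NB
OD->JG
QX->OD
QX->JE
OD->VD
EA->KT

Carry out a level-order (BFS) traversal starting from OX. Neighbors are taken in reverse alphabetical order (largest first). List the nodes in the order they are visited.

OX -> QX -> KX -> HN -> RG -> OD -> KT -> JE -> IP -> EA -> NB -> JG -> VD -> GQ -> VA -> RH

Visit OX; enqueue QX, KX, HN → queue [QX, KX, HN]
Visit QX; enqueue RG, OD, KT, JE → queue [KX, HN, RG, OD, KT, JE]
Visit KX; enqueue IP, EA → queue [HN, RG, OD, KT, JE, IP, EA]
Visit HN; enqueue NB, JG → queue [RG, OD, KT, JE, IP, EA, NB, JG]
Visit RG; enqueue VD, GQ → queue [OD, KT, JE, IP, EA, NB, JG, VD, GQ]
Visit OD → queue [KT, JE, IP, EA, NB, JG, VD, GQ]
Visit KT → queue [JE, IP, EA, NB, JG, VD, GQ]
Visit JE → queue [IP, EA, NB, JG, VD, GQ]
Visit IP → queue [EA, NB, JG, VD, GQ]
Visit EA; enqueue VA → queue [NB, JG, VD, GQ, VA]
Visit NB → queue [JG, VD, GQ, VA]
Visit JG; enqueue RH → queue [VD, GQ, VA, RH]
Visit VD → queue [GQ, VA, RH]
Visit GQ → queue [VA, RH]
Visit VA → queue [RH]
Visit RH → queue []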